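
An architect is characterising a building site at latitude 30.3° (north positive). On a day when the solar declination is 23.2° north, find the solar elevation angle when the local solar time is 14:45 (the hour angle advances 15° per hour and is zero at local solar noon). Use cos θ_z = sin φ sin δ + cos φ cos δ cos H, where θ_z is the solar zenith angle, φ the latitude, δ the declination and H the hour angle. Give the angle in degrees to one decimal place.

Hour angle H = 15° × (14.75 − 12) = 41.25°.
cos θ_z = sin φ sin δ + cos φ cos δ cos H = (0.5045)(0.3939) + (0.8634)(0.9191)(0.7518) = 0.7953.
θ_z = arccos(0.7953) = 37.32°, so the elevation is 90° − 37.32° = 52.68°.

52.7°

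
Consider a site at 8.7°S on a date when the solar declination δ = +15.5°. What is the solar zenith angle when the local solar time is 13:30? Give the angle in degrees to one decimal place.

32.9°

Hour angle H = 15° × (13.5 − 12) = 22.50°.
cos θ_z = sin(-8.7°) sin(15.5°) + cos(-8.7°) cos(15.5°) cos(22.50°) = -0.0404 + 0.8800 = 0.8396.
θ_z = arccos(0.8396) = 32.90°.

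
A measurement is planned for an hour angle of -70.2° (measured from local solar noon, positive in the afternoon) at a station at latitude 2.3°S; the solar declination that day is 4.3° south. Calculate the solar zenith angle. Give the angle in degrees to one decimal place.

cos θ_z = sin φ sin δ + cos φ cos δ cos H = (-0.0401)(-0.0750) + (0.9992)(0.9972)(0.3387) = 0.3405.
θ_z = arccos(0.3405) = 70.09°.

70.1°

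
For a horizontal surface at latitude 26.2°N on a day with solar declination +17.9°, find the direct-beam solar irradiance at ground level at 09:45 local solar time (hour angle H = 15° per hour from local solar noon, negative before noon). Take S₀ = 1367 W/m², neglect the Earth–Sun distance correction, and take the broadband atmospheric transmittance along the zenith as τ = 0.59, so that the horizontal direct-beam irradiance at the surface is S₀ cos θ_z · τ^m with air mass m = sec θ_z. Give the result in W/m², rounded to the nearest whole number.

Hour angle H = 15° × (9.75 − 12) = -33.75°.
With φ = 26.2°, δ = 17.9°, H = -33.75°: sin φ sin δ = 0.1357, cos φ cos δ cos H = 0.7099, so cos θ_z = 0.8456.
Air mass m = 1/cos θ_z = 1/0.8456 = 1.183; τ^m = 0.59^1.183 = 0.5357.
Surface direct beam = 1367 × 0.8456 × 0.5357 = 619.23 W/m².

619 W/m²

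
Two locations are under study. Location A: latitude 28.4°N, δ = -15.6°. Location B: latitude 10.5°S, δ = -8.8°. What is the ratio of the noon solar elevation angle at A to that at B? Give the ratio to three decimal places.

A: 90° − |28.4 − (-15.6)| = 46.00°.
B: 90° − |-10.5 − (-8.8)| = 88.30°.
Ratio A/B = 46.0000 / 88.3000 = 0.5210.

0.521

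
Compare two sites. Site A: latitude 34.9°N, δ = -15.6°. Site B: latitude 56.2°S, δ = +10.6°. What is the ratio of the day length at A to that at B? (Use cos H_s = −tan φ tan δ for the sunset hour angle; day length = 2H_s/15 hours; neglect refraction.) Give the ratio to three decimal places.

1.068

A: H_s = arccos(−tan 34.9° · tan -15.6°) = 78.77°, so 2H_s/15 = 10.5027 h.
B: H_s = arccos(−tan -56.2° · tan 10.6°) = 73.77°, so 2H_s/15 = 9.8360 h.
Ratio A/B = 10.5027 / 9.8360 = 1.0678.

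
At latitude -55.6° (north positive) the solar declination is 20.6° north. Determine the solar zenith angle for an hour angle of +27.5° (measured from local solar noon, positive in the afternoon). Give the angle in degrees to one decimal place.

79.7°

With φ = -55.6°, δ = 20.6°, H = 27.50°: sin φ sin δ = -0.2903, cos φ cos δ cos H = 0.4691, so cos θ_z = 0.1788.
θ_z = arccos(0.1788) = 79.70°.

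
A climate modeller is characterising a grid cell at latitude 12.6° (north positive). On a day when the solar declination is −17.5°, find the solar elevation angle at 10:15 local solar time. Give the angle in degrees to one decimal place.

Hour angle H = 15° × (10.25 − 12) = -26.25°.
With φ = 12.6°, δ = -17.5°, H = -26.25°: sin φ sin δ = -0.0656, cos φ cos δ cos H = 0.8348, so cos θ_z = 0.7692.
θ_z = arccos(0.7692) = 39.72°, so the elevation is 90° − 39.72° = 50.28°.

50.3°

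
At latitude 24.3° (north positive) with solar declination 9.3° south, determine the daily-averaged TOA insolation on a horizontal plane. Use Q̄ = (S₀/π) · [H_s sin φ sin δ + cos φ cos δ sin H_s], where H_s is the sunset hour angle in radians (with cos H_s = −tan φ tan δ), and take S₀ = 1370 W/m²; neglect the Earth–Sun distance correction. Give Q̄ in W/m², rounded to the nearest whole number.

348 W/m²

cos H_s = −tan(24.3°) · tan(-9.3°) = 0.0739, so H_s = arccos(0.0739) = 85.76°. In radians, H_s = 1.4968.
H_s sin φ sin δ = 1.4968 × 0.4115 × -0.1616 = -0.0995.
cos φ cos δ sin H_s = 0.9114 × 0.9869 × 0.9973 = 0.8970.
Q̄ = (1370/π) × (-0.0995 + 0.8970) = 436.08 × 0.7975 = 347.77 W/m².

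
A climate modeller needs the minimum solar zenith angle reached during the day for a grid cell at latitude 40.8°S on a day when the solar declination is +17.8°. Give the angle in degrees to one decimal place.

At local solar noon the hour angle is zero, so the zenith angle is |φ − δ| = |-40.8° − (17.8°)| = 58.6°.

58.6°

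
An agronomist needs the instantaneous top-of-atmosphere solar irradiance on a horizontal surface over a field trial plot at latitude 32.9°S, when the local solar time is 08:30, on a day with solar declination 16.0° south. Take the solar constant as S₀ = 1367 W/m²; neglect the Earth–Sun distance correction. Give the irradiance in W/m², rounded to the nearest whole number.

Hour angle H = 15° × (8.5 − 12) = -52.50°.
With φ = -32.9°, δ = -16.0°, H = -52.50°: sin φ sin δ = 0.1497, cos φ cos δ cos H = 0.4913, so cos θ_z = 0.6410.
Top-of-atmosphere irradiance = S₀ cos θ_z = 1367 × 0.6410 = 876.25 W/m².

876 W/m²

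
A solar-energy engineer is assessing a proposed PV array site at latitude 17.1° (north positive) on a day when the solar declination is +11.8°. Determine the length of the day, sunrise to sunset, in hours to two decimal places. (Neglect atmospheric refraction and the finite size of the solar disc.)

12.49 hours

The sunset hour angle satisfies cos H_s = −tan φ tan δ = -0.0643, giving H_s = 93.69°.
Day length = 2 H_s / 15° h⁻¹ = 187.38° / 15 = 12.492 h.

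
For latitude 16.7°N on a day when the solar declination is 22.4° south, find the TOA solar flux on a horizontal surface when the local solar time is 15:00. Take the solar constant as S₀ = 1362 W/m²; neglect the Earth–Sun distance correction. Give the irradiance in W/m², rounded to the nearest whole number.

704 W/m²

Hour angle H = 15° × (15 − 12) = 45.00°.
cos θ_z = sin φ sin δ + cos φ cos δ cos H = (0.2874)(-0.3811) + (0.9578)(0.9245)(0.7071) = 0.5166.
Top-of-atmosphere irradiance = S₀ cos θ_z = 1362 × 0.5166 = 703.61 W/m².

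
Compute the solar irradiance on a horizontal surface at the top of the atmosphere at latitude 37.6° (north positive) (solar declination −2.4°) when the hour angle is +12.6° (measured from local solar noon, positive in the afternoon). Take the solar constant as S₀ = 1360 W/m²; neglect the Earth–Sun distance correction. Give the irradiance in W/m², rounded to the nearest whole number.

1016 W/m²

cos θ_z = sin(37.6°) sin(-2.4°) + cos(37.6°) cos(-2.4°) cos(12.60°) = -0.0256 + 0.7725 = 0.7469.
Top-of-atmosphere irradiance = S₀ cos θ_z = 1360 × 0.7469 = 1015.78 W/m².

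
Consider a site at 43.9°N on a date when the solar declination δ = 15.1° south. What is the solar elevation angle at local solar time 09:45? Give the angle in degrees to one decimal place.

Hour angle H = 15° × (9.75 − 12) = -33.75°.
With φ = 43.9°, δ = -15.1°, H = -33.75°: sin φ sin δ = -0.1806, cos φ cos δ cos H = 0.5784, so cos θ_z = 0.3978.
θ_z = arccos(0.3978) = 66.56°, so the elevation is 90° − 66.56° = 23.44°.

23.4°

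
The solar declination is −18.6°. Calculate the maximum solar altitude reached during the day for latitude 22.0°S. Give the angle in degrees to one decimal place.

At local solar noon the hour angle is zero, so the elevation is 90° − |φ − δ| = 90° − |-22.0° − (-18.6°)| = 90° − 3.4° = 86.6°.

86.6°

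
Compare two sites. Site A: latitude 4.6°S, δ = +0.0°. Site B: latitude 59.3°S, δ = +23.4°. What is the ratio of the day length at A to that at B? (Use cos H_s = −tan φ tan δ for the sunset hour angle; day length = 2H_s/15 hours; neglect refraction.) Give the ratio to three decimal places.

A: H_s = arccos(−tan -4.6° · tan 0.0°) = 90.00°, so 2H_s/15 = 12.0000 h.
B: H_s = arccos(−tan -59.3° · tan 23.4°) = 43.21°, so 2H_s/15 = 5.7613 h.
Ratio A/B = 12.0000 / 5.7613 = 2.0829.

2.083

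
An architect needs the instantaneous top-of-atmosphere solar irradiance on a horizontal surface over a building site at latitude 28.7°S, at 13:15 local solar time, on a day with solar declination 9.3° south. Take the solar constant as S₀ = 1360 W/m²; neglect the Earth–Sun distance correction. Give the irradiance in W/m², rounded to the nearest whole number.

1220 W/m²

Hour angle H = 15° × (13.25 − 12) = 18.75°.
With φ = -28.7°, δ = -9.3°, H = 18.75°: sin φ sin δ = 0.0776, cos φ cos δ cos H = 0.8197, so cos θ_z = 0.8973.
Top-of-atmosphere irradiance = S₀ cos θ_z = 1360 × 0.8973 = 1220.33 W/m².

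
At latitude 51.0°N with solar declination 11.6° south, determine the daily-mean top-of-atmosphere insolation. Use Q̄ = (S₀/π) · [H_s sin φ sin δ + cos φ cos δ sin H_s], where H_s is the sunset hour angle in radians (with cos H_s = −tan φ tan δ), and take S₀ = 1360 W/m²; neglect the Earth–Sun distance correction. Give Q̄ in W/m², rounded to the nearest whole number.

−tan φ tan δ = −(1.2349)(-0.2053) = 0.2535; H_s = arccos(0.2535) = 75.32°. In radians, H_s = 1.3146.
H_s sin φ sin δ = 1.3146 × 0.7771 × -0.2011 = -0.2054.
cos φ cos δ sin H_s = 0.6293 × 0.9796 × 0.9674 = 0.5964.
Q̄ = (1360/π) × (-0.2054 + 0.5964) = 432.90 × 0.3910 = 169.26 W/m².

169 W/m²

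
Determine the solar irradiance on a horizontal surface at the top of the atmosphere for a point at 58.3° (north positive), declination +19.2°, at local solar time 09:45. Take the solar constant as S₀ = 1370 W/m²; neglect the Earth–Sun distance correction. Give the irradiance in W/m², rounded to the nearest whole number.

949 W/m²

Hour angle H = 15° × (9.75 − 12) = -33.75°.
cos θ_z = sin(58.3°) sin(19.2°) + cos(58.3°) cos(19.2°) cos(-33.75°) = 0.2798 + 0.4126 = 0.6924.
Top-of-atmosphere irradiance = S₀ cos θ_z = 1370 × 0.6924 = 948.59 W/m².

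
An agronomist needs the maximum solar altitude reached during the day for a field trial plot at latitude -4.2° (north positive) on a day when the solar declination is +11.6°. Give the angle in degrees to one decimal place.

74.2°

At local solar noon the hour angle is zero, so the elevation is 90° − |φ − δ| = 90° − |-4.2° − (11.6°)| = 90° − 15.8° = 74.2°.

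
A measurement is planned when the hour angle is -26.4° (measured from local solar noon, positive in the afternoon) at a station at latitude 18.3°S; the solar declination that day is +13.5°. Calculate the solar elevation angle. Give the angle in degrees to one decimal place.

48.9°

cos θ_z = sin(-18.3°) sin(13.5°) + cos(-18.3°) cos(13.5°) cos(-26.40°) = -0.0733 + 0.8269 = 0.7536.
θ_z = arccos(0.7536) = 41.10°, so the elevation is 90° − 41.10° = 48.90°.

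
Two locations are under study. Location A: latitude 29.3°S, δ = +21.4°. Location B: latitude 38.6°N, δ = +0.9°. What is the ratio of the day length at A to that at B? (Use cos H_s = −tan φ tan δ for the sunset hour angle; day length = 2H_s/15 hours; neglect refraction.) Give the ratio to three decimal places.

A: H_s = arccos(−tan -29.3° · tan 21.4°) = 77.30°, so 2H_s/15 = 10.3067 h.
B: H_s = arccos(−tan 38.6° · tan 0.9°) = 90.72°, so 2H_s/15 = 12.0960 h.
Ratio A/B = 10.3067 / 12.0960 = 0.8521.

0.852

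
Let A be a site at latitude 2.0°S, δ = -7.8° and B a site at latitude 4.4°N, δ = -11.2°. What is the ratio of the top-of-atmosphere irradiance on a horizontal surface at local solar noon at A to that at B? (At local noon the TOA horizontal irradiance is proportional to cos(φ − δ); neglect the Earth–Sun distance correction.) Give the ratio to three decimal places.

1.033

A: cos θ_z = cos(-2.0° − (-7.8°)) = 0.9949.
B: cos θ_z = cos(4.4° − (-11.2°)) = 0.9632.
Ratio A/B = 0.9949 / 0.9632 = 1.0329.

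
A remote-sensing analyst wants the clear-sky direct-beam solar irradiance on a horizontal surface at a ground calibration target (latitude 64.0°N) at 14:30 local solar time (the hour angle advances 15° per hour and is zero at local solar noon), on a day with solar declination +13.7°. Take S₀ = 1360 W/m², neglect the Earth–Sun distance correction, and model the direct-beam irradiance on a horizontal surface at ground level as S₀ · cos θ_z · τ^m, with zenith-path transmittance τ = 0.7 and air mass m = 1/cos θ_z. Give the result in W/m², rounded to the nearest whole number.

392 W/m²

Hour angle H = 15° × (14.5 − 12) = 37.50°.
cos θ_z = sin(64.0°) sin(13.7°) + cos(64.0°) cos(13.7°) cos(37.50°) = 0.2129 + 0.3379 = 0.5508.
Air mass m = 1/cos θ_z = 1/0.5508 = 1.816; τ^m = 0.7^1.816 = 0.5232.
Surface direct beam = 1360 × 0.5508 × 0.5232 = 391.92 W/m².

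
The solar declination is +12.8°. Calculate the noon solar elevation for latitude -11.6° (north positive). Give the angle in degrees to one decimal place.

65.6°

At local solar noon the hour angle is zero, so the elevation is 90° − |φ − δ| = 90° − |-11.6° − (12.8°)| = 90° − 24.4° = 65.6°.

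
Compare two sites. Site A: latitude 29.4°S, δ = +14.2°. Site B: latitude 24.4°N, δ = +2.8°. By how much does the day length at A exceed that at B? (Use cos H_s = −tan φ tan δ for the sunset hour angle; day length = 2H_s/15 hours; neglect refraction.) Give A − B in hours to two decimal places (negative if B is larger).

A: H_s = arccos(−tan -29.4° · tan 14.2°) = 81.80°, so 2H_s/15 = 10.9067 h.
B: H_s = arccos(−tan 24.4° · tan 2.8°) = 91.27°, so 2H_s/15 = 12.1693 h.
A − B = 10.9067 − 12.1693 = -1.2626 h.

-1.26 h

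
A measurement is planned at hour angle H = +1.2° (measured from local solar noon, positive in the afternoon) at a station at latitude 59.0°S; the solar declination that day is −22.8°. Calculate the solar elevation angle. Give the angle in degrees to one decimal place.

cos θ_z = sin φ sin δ + cos φ cos δ cos H = (-0.8572)(-0.3875) + (0.5150)(0.9219)(0.9998) = 0.8068.
θ_z = arccos(0.8068) = 36.22°, so the elevation is 90° − 36.22° = 53.78°.

53.8°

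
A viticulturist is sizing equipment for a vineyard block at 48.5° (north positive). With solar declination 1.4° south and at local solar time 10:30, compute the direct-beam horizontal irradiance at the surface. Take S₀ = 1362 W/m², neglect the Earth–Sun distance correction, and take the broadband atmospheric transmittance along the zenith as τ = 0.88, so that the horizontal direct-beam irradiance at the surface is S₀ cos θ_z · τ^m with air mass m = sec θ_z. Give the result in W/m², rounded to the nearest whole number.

Hour angle H = 15° × (10.5 − 12) = -22.50°.
cos θ_z = sin(48.5°) sin(-1.4°) + cos(48.5°) cos(-1.4°) cos(-22.50°) = -0.0183 + 0.6120 = 0.5937.
Air mass m = 1/cos θ_z = 1/0.5937 = 1.684; τ^m = 0.88^1.684 = 0.8063.
Surface direct beam = 1362 × 0.5937 × 0.8063 = 651.99 W/m².

652 W/m²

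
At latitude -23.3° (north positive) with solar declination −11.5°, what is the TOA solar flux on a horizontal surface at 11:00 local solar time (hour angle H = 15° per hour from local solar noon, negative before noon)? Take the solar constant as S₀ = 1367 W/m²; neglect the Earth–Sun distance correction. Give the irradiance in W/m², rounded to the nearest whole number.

1296 W/m²

Hour angle H = 15° × (11 − 12) = -15.00°.
cos θ_z = sin φ sin δ + cos φ cos δ cos H = (-0.3955)(-0.1994) + (0.9184)(0.9799)(0.9659) = 0.9481.
Top-of-atmosphere irradiance = S₀ cos θ_z = 1367 × 0.9481 = 1296.05 W/m².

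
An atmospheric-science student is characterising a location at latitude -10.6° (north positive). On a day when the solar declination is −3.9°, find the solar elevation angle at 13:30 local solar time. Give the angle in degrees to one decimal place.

66.7°

Hour angle H = 15° × (13.5 − 12) = 22.50°.
cos θ_z = sin φ sin δ + cos φ cos δ cos H = (-0.1840)(-0.0680) + (0.9829)(0.9977)(0.9239) = 0.9185.
θ_z = arccos(0.9185) = 23.29°, so the elevation is 90° − 23.29° = 66.71°.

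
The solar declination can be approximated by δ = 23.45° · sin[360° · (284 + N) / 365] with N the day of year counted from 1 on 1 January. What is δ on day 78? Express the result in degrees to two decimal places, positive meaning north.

360 × (284 + 78) / 365 = 357.041°; sin(357.041°) = -0.0516.
δ = 23.45 × -0.0516 = -1.210° ≈ -1.21°.

-1.21°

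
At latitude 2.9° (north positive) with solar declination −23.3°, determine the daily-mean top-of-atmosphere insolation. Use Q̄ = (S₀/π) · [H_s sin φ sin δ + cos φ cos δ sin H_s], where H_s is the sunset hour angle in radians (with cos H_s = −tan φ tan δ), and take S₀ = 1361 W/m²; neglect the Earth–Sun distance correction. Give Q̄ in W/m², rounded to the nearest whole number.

−tan φ tan δ = −(0.0507)(-0.4307) = 0.0218; H_s = arccos(0.0218) = 88.75°. In radians, H_s = 1.5490.
H_s sin φ sin δ = 1.5490 × 0.0506 × -0.3955 = -0.0310.
cos φ cos δ sin H_s = 0.9987 × 0.9184 × 0.9998 = 0.9170.
Q̄ = (1361/π) × (-0.0310 + 0.9170) = 433.22 × 0.8860 = 383.83 W/m².

384 W/m²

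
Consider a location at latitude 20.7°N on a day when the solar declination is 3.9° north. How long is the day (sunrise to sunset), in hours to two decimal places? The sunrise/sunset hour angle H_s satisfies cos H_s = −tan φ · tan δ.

cos H_s = −tan(20.7°) · tan(3.9°) = -0.0258, so H_s = arccos(-0.0258) = 91.48°.
Day length = 2 H_s / 15° h⁻¹ = 182.96° / 15 = 12.197 h.

12.20 hours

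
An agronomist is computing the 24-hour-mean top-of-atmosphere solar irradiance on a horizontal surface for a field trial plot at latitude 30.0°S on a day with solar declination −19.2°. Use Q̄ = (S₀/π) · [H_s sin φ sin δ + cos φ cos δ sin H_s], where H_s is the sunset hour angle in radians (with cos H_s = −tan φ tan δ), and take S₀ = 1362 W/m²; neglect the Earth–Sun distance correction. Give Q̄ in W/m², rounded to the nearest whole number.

474 W/m²

cos H_s = −tan(-30.0°) · tan(-19.2°) = -0.2011, so H_s = arccos(-0.2011) = 101.60°. In radians, H_s = 1.7733.
H_s sin φ sin δ = 1.7733 × -0.5000 × -0.3289 = 0.2916.
cos φ cos δ sin H_s = 0.8660 × 0.9444 × 0.9796 = 0.8012.
Q̄ = (1362/π) × (0.2916 + 0.8012) = 433.54 × 1.0928 = 473.77 W/m².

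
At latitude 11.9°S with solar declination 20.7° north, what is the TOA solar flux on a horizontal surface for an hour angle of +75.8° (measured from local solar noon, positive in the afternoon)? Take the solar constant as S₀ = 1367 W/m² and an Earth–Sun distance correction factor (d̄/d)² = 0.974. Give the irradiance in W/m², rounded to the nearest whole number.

202 W/m²

cos θ_z = sin φ sin δ + cos φ cos δ cos H = (-0.2062)(0.3535) + (0.9785)(0.9354)(0.2453) = 0.1516.
Top-of-atmosphere irradiance = S₀ (d̄/d)² cos θ_z = 1367 × 0.974 × 0.1516 = 201.85 W/m².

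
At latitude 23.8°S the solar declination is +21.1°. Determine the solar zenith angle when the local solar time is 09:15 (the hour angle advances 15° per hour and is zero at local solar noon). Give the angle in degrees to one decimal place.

Hour angle H = 15° × (9.25 − 12) = -41.25°.
cos θ_z = sin(-23.8°) sin(21.1°) + cos(-23.8°) cos(21.1°) cos(-41.25°) = -0.1453 + 0.6418 = 0.4965.
θ_z = arccos(0.4965) = 60.23°.

60.2°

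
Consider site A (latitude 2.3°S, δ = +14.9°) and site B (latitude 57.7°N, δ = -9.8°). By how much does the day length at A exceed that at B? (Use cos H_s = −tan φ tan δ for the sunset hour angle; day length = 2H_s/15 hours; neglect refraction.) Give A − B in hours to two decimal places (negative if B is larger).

+2.03 h

A: H_s = arccos(−tan -2.3° · tan 14.9°) = 89.39°, so 2H_s/15 = 11.9187 h.
B: H_s = arccos(−tan 57.7° · tan -9.8°) = 74.14°, so 2H_s/15 = 9.8853 h.
A − B = 11.9187 − 9.8853 = 2.0334 h.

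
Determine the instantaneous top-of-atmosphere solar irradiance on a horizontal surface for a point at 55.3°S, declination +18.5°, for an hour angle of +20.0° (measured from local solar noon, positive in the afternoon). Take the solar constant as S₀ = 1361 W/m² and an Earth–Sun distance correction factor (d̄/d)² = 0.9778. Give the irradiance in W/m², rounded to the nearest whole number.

328 W/m²

cos θ_z = sin φ sin δ + cos φ cos δ cos H = (-0.8221)(0.3173) + (0.5693)(0.9483)(0.9397) = 0.2465.
Top-of-atmosphere irradiance = S₀ (d̄/d)² cos θ_z = 1361 × 0.9778 × 0.2465 = 328.04 W/m².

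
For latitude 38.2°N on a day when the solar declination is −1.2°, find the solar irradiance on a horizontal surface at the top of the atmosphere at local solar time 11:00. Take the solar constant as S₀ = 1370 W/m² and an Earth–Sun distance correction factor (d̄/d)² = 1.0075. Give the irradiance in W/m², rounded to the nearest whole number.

1030 W/m²

Hour angle H = 15° × (11 − 12) = -15.00°.
cos θ_z = sin φ sin δ + cos φ cos δ cos H = (0.6184)(-0.0209) + (0.7859)(0.9998)(0.9659) = 0.7460.
Top-of-atmosphere irradiance = S₀ (d̄/d)² cos θ_z = 1370 × 1.0075 × 0.7460 = 1029.69 W/m².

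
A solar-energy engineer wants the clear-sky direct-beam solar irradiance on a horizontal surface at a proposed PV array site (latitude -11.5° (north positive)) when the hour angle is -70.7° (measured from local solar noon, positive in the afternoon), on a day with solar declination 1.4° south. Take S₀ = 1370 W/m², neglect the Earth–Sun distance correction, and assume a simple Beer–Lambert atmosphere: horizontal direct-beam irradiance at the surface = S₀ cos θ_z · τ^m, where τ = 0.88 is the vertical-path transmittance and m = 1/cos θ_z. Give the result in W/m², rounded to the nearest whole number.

305 W/m²

cos θ_z = sin φ sin δ + cos φ cos δ cos H = (-0.1994)(-0.0244) + (0.9799)(0.9997)(0.3305) = 0.3286.
Air mass m = 1/cos θ_z = 1/0.3286 = 3.043; τ^m = 0.88^3.043 = 0.6777.
Surface direct beam = 1370 × 0.3286 × 0.6777 = 305.09 W/m².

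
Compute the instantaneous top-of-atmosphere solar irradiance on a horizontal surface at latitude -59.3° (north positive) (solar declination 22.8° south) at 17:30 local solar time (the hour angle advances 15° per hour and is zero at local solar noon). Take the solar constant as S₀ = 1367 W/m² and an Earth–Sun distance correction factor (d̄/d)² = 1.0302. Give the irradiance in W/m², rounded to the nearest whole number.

Hour angle H = 15° × (17.5 − 12) = 82.50°.
cos θ_z = sin(-59.3°) sin(-22.8°) + cos(-59.3°) cos(-22.8°) cos(82.50°) = 0.3332 + 0.0614 = 0.3946.
Top-of-atmosphere irradiance = S₀ (d̄/d)² cos θ_z = 1367 × 1.0302 × 0.3946 = 555.71 W/m².

556 W/m²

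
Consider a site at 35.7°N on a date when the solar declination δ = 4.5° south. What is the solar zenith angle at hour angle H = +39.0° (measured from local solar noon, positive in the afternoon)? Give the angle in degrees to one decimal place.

54.3°

cos θ_z = sin(35.7°) sin(-4.5°) + cos(35.7°) cos(-4.5°) cos(39.00°) = -0.0458 + 0.6292 = 0.5834.
θ_z = arccos(0.5834) = 54.31°.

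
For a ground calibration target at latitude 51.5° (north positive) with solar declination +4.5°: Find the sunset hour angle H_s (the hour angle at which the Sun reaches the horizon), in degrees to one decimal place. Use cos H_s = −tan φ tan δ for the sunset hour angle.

95.7°

cos H_s = −tan(51.5°) · tan(4.5°) = -0.0989, so H_s = arccos(-0.0989) = 95.68°.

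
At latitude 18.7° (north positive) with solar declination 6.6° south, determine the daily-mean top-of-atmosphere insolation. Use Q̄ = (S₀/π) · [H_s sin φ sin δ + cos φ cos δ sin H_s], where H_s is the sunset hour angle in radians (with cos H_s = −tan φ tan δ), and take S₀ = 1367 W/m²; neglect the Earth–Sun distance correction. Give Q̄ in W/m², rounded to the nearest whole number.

385 W/m²

cos H_s = −tan(18.7°) · tan(-6.6°) = 0.0392, so H_s = arccos(0.0392) = 87.75°. In radians, H_s = 1.5315.
H_s sin φ sin δ = 1.5315 × 0.3206 × -0.1149 = -0.0564.
cos φ cos δ sin H_s = 0.9472 × 0.9934 × 0.9992 = 0.9402.
Q̄ = (1367/π) × (-0.0564 + 0.9402) = 435.13 × 0.8838 = 384.57 W/m².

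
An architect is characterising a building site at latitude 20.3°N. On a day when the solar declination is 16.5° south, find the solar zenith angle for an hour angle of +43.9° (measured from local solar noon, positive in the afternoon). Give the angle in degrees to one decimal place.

cos θ_z = sin(20.3°) sin(-16.5°) + cos(20.3°) cos(-16.5°) cos(43.90°) = -0.0985 + 0.6480 = 0.5495.
θ_z = arccos(0.5495) = 56.67°.

56.7°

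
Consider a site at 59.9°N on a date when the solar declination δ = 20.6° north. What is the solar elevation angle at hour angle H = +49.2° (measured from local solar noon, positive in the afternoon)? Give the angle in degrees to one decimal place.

37.7°

cos θ_z = sin φ sin δ + cos φ cos δ cos H = (0.8652)(0.3518) + (0.5015)(0.9361)(0.6534) = 0.6111.
θ_z = arccos(0.6111) = 52.33°, so the elevation is 90° − 52.33° = 37.67°.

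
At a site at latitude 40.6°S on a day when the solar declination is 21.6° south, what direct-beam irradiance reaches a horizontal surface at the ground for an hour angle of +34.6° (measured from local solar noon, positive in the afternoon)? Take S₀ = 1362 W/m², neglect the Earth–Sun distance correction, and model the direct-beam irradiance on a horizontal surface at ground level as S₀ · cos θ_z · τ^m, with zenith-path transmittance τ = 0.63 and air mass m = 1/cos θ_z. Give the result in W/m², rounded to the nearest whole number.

637 W/m²

cos θ_z = sin φ sin δ + cos φ cos δ cos H = (-0.6508)(-0.3681) + (0.7593)(0.9298)(0.8231) = 0.8207.
Air mass m = 1/cos θ_z = 1/0.8207 = 1.218; τ^m = 0.63^1.218 = 0.5696.
Surface direct beam = 1362 × 0.8207 × 0.5696 = 636.70 W/m².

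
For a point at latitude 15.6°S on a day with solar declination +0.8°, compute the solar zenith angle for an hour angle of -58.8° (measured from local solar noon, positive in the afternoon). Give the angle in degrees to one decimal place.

cos θ_z = sin(-15.6°) sin(0.8°) + cos(-15.6°) cos(0.8°) cos(-58.80°) = -0.0038 + 0.4989 = 0.4951.
θ_z = arccos(0.4951) = 60.32°.

60.3°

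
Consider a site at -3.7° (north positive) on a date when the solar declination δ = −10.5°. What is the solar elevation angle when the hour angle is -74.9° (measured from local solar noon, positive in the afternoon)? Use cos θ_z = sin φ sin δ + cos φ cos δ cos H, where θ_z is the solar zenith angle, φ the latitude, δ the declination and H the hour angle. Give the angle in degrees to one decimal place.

cos θ_z = sin φ sin δ + cos φ cos δ cos H = (-0.0645)(-0.1822) + (0.9979)(0.9833)(0.2605) = 0.2674.
θ_z = arccos(0.2674) = 74.49°, so the elevation is 90° − 74.49° = 15.51°.

15.5°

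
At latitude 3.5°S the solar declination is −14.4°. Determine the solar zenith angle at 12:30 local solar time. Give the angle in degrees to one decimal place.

Hour angle H = 15° × (12.5 − 12) = 7.50°.
cos θ_z = sin(-3.5°) sin(-14.4°) + cos(-3.5°) cos(-14.4°) cos(7.50°) = 0.0152 + 0.9585 = 0.9737.
θ_z = arccos(0.9737) = 13.17°.

13.2°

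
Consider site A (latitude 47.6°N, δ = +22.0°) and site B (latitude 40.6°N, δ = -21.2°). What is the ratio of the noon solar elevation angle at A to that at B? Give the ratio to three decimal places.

A: 90° − |47.6 − (22.0)| = 64.40°.
B: 90° − |40.6 − (-21.2)| = 28.20°.
Ratio A/B = 64.4000 / 28.2000 = 2.2837.

2.284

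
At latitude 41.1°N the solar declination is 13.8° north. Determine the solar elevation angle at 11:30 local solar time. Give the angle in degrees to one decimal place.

61.9°

Hour angle H = 15° × (11.5 − 12) = -7.50°.
cos θ_z = sin φ sin δ + cos φ cos δ cos H = (0.6574)(0.2385) + (0.7536)(0.9711)(0.9914) = 0.8823.
θ_z = arccos(0.8823) = 28.08°, so the elevation is 90° − 28.08° = 61.92°.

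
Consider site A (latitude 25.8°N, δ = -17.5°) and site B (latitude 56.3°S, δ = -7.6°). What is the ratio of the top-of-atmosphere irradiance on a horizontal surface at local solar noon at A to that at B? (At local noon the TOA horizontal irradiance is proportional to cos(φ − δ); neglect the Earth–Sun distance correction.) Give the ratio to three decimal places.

1.103

A: cos θ_z = cos(25.8° − (-17.5°)) = 0.7278.
B: cos θ_z = cos(-56.3° − (-7.6°)) = 0.6600.
Ratio A/B = 0.7278 / 0.6600 = 1.1027.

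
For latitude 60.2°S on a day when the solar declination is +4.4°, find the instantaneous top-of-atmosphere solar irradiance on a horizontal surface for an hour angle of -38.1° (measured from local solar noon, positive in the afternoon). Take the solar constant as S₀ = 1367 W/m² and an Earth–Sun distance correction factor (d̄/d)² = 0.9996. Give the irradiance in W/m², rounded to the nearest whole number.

cos θ_z = sin(-60.2°) sin(4.4°) + cos(-60.2°) cos(4.4°) cos(-38.10°) = -0.0666 + 0.3899 = 0.3233.
Top-of-atmosphere irradiance = S₀ (d̄/d)² cos θ_z = 1367 × 0.9996 × 0.3233 = 441.77 W/m².

442 W/m²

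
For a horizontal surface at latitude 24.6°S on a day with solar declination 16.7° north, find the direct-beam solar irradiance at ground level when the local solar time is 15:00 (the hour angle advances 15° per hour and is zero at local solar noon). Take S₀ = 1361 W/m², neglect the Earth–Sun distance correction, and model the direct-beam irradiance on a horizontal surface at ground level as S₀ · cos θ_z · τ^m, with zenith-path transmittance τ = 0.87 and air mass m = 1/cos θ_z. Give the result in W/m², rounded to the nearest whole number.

Hour angle H = 15° × (15 − 12) = 45.00°.
With φ = -24.6°, δ = 16.7°, H = 45.00°: sin φ sin δ = -0.1196, cos φ cos δ cos H = 0.6158, so cos θ_z = 0.4962.
Air mass m = 1/cos θ_z = 1/0.4962 = 2.015; τ^m = 0.87^2.015 = 0.7553.
Surface direct beam = 1361 × 0.4962 × 0.7553 = 510.08 W/m².

510 W/m²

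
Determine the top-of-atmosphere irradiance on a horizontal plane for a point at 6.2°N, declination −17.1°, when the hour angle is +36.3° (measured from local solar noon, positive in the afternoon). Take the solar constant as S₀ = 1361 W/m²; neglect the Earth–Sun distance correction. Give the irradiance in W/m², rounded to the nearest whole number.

cos θ_z = sin φ sin δ + cos φ cos δ cos H = (0.1080)(-0.2940) + (0.9942)(0.9558)(0.8059) = 0.7341.
Top-of-atmosphere irradiance = S₀ cos θ_z = 1361 × 0.7341 = 999.11 W/m².

999 W/m²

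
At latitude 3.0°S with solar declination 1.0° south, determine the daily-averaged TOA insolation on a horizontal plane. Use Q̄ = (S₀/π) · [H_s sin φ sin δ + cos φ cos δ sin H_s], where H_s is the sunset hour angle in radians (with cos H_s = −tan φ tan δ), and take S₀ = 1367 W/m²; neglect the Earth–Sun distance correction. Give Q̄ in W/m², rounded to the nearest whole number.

435 W/m²

The sunset hour angle satisfies cos H_s = −tan φ tan δ = -0.0009, giving H_s = 90.05°. In radians, H_s = 1.5717.
H_s sin φ sin δ = 1.5717 × -0.0523 × -0.0175 = 0.0014.
cos φ cos δ sin H_s = 0.9986 × 0.9998 × 1.0000 = 0.9984.
Q̄ = (1367/π) × (0.0014 + 0.9984) = 435.13 × 0.9998 = 435.04 W/m².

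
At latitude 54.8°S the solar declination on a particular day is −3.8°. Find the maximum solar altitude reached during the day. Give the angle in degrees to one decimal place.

39.0°

At local solar noon the hour angle is zero, so the elevation is 90° − |φ − δ| = 90° − |-54.8° − (-3.8°)| = 90° − 51.0° = 39.0°.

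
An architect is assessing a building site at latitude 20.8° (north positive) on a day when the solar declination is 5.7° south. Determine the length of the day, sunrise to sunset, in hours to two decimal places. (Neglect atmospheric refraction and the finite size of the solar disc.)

11.71 hours

The sunset hour angle satisfies cos H_s = −tan φ tan δ = 0.0379, giving H_s = 87.83°.
Day length = 2 H_s / 15° h⁻¹ = 175.66° / 15 = 11.711 h.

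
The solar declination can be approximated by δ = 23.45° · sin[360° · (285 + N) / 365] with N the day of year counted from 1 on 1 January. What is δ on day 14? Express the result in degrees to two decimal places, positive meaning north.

360 × (285 + 14) / 365 = 294.904°; sin(294.904°) = -0.9070.
δ = 23.45 × -0.9070 = -21.269° ≈ -21.27°.

-21.27°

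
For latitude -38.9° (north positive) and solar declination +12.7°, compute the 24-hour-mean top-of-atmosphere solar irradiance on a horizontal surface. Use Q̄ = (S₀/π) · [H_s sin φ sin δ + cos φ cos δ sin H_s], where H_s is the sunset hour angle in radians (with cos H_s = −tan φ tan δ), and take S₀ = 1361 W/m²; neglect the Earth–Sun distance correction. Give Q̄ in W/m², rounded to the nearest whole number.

240 W/m²

The sunset hour angle satisfies cos H_s = −tan φ tan δ = 0.1818, giving H_s = 79.53°. In radians, H_s = 1.3881.
H_s sin φ sin δ = 1.3881 × -0.6280 × 0.2198 = -0.1916.
cos φ cos δ sin H_s = 0.7782 × 0.9755 × 0.9834 = 0.7465.
Q̄ = (1361/π) × (-0.1916 + 0.7465) = 433.22 × 0.5549 = 240.39 W/m².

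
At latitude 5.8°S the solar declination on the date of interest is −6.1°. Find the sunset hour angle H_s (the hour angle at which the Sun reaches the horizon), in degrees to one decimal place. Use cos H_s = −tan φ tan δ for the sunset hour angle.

90.6°

−tan φ tan δ = −(-0.1016)(-0.1069) = -0.0109; H_s = arccos(-0.0109) = 90.62°.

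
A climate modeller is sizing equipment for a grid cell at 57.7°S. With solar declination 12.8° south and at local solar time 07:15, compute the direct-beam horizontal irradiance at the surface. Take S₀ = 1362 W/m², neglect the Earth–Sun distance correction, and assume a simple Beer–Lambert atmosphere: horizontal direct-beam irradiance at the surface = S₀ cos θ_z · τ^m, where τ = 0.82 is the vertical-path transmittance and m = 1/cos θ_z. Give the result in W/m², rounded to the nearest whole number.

276 W/m²

Hour angle H = 15° × (7.25 − 12) = -71.25°.
With φ = -57.7°, δ = -12.8°, H = -71.25°: sin φ sin δ = 0.1873, cos φ cos δ cos H = 0.1675, so cos θ_z = 0.3548.
Air mass m = 1/cos θ_z = 1/0.3548 = 2.818; τ^m = 0.82^2.818 = 0.5716.
Surface direct beam = 1362 × 0.3548 × 0.5716 = 276.22 W/m².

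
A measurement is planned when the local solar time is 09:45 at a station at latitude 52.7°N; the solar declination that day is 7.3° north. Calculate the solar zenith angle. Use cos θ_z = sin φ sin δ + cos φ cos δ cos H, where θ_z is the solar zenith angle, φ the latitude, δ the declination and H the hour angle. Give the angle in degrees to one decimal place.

53.1°

Hour angle H = 15° × (9.75 − 12) = -33.75°.
cos θ_z = sin(52.7°) sin(7.3°) + cos(52.7°) cos(7.3°) cos(-33.75°) = 0.1011 + 0.4998 = 0.6009.
θ_z = arccos(0.6009) = 53.07°.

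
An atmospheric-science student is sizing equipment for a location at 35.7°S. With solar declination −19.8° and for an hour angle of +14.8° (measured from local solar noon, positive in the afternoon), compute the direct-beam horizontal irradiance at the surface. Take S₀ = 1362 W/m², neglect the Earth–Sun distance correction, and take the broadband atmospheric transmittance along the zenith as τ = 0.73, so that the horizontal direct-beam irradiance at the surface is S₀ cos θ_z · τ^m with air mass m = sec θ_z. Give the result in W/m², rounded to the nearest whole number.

911 W/m²

cos θ_z = sin φ sin δ + cos φ cos δ cos H = (-0.5835)(-0.3387) + (0.8121)(0.9409)(0.9668) = 0.9364.
Air mass m = 1/cos θ_z = 1/0.9364 = 1.068; τ^m = 0.73^1.068 = 0.7145.
Surface direct beam = 1362 × 0.9364 × 0.7145 = 911.26 W/m².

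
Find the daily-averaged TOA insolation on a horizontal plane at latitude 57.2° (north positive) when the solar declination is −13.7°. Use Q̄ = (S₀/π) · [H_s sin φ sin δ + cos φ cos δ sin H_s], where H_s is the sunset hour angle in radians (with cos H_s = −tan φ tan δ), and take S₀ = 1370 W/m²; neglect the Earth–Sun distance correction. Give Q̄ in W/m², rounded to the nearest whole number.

−tan φ tan δ = −(1.5517)(-0.2438) = 0.3783; H_s = arccos(0.3783) = 67.77°. In radians, H_s = 1.1828.
H_s sin φ sin δ = 1.1828 × 0.8406 × -0.2368 = -0.2354.
cos φ cos δ sin H_s = 0.5417 × 0.9715 × 0.9257 = 0.4872.
Q̄ = (1370/π) × (-0.2354 + 0.4872) = 436.08 × 0.2518 = 109.80 W/m².

110 W/m²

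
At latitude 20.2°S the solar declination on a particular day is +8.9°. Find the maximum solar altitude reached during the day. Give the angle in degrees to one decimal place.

60.9°

At local solar noon the hour angle is zero, so the elevation is 90° − |φ − δ| = 90° − |-20.2° − (8.9°)| = 90° − 29.1° = 60.9°.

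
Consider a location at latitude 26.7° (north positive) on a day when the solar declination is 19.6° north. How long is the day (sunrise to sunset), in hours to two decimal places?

The sunset hour angle satisfies cos H_s = −tan φ tan δ = -0.1791, giving H_s = 100.32°.
Day length = 2 H_s / 15° h⁻¹ = 200.64° / 15 = 13.376 h.

13.38 hours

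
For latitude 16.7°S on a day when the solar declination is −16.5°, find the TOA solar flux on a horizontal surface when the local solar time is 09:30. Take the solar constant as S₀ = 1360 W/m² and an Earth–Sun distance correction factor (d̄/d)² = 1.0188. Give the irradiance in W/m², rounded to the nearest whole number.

1123 W/m²

Hour angle H = 15° × (9.5 − 12) = -37.50°.
cos θ_z = sin(-16.7°) sin(-16.5°) + cos(-16.7°) cos(-16.5°) cos(-37.50°) = 0.0816 + 0.7286 = 0.8102.
Top-of-atmosphere irradiance = S₀ (d̄/d)² cos θ_z = 1360 × 1.0188 × 0.8102 = 1122.59 W/m².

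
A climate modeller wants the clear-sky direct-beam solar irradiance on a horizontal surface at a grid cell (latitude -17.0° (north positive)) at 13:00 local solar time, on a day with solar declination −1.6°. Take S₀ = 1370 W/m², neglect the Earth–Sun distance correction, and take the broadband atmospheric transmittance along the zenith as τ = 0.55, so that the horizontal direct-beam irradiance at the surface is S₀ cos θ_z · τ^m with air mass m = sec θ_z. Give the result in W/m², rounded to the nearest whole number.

672 W/m²

Hour angle H = 15° × (13 − 12) = 15.00°.
With φ = -17.0°, δ = -1.6°, H = 15.00°: sin φ sin δ = 0.0082, cos φ cos δ cos H = 0.9234, so cos θ_z = 0.9316.
Air mass m = 1/cos θ_z = 1/0.9316 = 1.073; τ^m = 0.55^1.073 = 0.5265.
Surface direct beam = 1370 × 0.9316 × 0.5265 = 671.97 W/m².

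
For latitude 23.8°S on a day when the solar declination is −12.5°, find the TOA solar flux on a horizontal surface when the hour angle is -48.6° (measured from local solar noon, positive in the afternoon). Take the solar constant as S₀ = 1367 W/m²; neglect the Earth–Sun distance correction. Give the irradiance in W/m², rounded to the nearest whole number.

cos θ_z = sin(-23.8°) sin(-12.5°) + cos(-23.8°) cos(-12.5°) cos(-48.60°) = 0.0873 + 0.5907 = 0.6780.
Top-of-atmosphere irradiance = S₀ cos θ_z = 1367 × 0.6780 = 926.83 W/m².

927 W/m²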